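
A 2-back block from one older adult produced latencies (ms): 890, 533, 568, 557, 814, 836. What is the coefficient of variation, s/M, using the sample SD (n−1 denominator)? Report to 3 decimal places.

0.233

n = 6, Σ = 4198, M = 699.6667
Σ(x−M)² = 133353.333; s = √(133353.333/5) = 163.3116
CV = 163.3116 / 699.6667 = 0.23341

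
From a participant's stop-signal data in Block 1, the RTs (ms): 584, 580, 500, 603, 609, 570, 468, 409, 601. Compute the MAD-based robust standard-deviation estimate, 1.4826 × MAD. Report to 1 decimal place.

34.1 ms

Sorted: 409, 468, 500, 570, 580, 584, 601, 603, 609 → median = 580
|x − 580| sorted: 0, 4, 10, 21, 23, 29, 80, 112, 171 → MAD = 23
Robust SD ≈ 1.4826 × 23 = 34.100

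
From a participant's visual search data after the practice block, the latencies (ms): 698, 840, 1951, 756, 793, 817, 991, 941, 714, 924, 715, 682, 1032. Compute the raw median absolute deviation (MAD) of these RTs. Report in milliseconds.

107 ms

Sorted: 682, 698, 714, 715, 756, 793, 817, 840, 924, 941, 991, 1032, 1951 → median = 817
|x − 817|: 119, 23, 1134, 61, 24, 0, 174, 124, 103, 107, 102, 135, 215
Sorted deviations: 0, 23, 24, 61, 102, 103, 107, 119, 124, 135, 174, 215, 1134 → MAD = 107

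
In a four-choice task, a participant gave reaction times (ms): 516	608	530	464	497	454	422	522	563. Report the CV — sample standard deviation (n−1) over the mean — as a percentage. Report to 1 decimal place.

11.2%

n = 9, Σ = 4576, M = 508.4444
Σ(x−M)² = 26136.222; s = √(26136.222/8) = 57.1579
CV = 57.1579 / 508.4444 = 0.11242 = 11.242%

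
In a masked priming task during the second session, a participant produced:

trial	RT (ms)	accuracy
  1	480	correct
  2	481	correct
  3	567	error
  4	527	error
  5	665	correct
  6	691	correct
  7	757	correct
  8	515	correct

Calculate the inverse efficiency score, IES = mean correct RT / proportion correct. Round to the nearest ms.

798 ms

Correct trials (n=6): 480, 481, 665, 691, 757, 515
Mean correct RT = 3589/6 = 598.1667 ms
Proportion correct = 6/8
IES = 598.1667 / (6/8) = 797.556 ms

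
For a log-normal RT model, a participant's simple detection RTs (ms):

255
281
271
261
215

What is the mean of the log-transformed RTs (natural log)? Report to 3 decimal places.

5.543

ln(RT): 5.5413, 5.6384, 5.6021, 5.5645, 5.3706
Σ ln(RT) = 27.7169
Mean = 27.7169/5 = 5.54338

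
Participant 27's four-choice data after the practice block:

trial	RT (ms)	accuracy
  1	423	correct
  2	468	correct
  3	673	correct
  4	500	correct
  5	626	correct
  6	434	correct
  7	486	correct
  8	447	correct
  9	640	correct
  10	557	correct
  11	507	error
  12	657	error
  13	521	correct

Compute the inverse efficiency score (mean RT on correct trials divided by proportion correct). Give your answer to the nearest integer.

Correct trials (n=11): 423, 468, 673, 500, 626, 434, 486, 447, 640, 557, 521
Mean correct RT = 5775/11 = 525.0000 ms
Proportion correct = 11/13
IES = 525.0000 / (11/13) = 620.455 ms

620 ms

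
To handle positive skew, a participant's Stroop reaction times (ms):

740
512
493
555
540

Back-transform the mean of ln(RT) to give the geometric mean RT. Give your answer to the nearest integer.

ln(RT): 6.6067, 6.2383, 6.2005, 6.3190, 6.2916
Mean ln(RT) = 31.6560/5 = 6.33120
Geometric mean = exp(6.33120) = 561.83 ms

562 ms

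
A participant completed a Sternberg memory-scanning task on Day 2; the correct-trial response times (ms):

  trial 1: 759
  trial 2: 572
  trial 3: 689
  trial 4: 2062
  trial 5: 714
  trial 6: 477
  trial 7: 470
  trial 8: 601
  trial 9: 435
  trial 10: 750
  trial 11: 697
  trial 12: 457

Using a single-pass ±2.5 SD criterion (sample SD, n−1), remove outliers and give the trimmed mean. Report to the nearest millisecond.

602 ms

n = 12, ΣRT = 8683, M = 723.583
Σ(x−M)² = 2112764.92; s = √(2112764.92/11) = 438.257
Cutoffs: 723.583 ± 2.5·438.257 → [-372.1, 1819.2]
Outside: 2062 → excluded.
Retained (n=11): Σ = 6621, mean = 6621/11 = 601.909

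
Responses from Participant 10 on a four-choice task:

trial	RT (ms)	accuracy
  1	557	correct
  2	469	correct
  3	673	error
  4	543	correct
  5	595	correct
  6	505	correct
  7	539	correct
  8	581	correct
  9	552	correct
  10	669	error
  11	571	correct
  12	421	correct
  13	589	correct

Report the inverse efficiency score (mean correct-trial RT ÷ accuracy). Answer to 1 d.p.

636.2 ms

Correct trials (n=11): 557, 469, 543, 595, 505, 539, 581, 552, 571, 421, 589
Mean correct RT = 5922/11 = 538.3636 ms
Proportion correct = 11/13
IES = 538.3636 / (11/13) = 636.248 ms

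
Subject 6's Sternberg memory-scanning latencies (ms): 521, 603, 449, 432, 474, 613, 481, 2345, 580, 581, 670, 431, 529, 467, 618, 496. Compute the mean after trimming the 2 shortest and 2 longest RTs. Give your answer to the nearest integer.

Sorted: 431, 432, 449, 467, 474, 481, 496, 521, 529, 580, 581, 603, 613, 618, 670, 2345
Drop lowest 2 (431, 432) and highest 2 (670, 2345)
Remaining (n=12): Σ = 6412, mean = 6412/12 = 534.333

534 ms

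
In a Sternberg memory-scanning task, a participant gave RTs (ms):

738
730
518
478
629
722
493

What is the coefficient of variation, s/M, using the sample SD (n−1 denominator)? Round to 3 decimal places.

n = 7, Σ = 4308, M = 615.4286
Σ(x−M)² = 83059.714; s = √(83059.714/6) = 117.6575
CV = 117.6575 / 615.4286 = 0.19118

0.191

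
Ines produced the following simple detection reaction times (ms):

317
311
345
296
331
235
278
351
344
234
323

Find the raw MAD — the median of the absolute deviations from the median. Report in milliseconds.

Sorted: 234, 235, 278, 296, 311, 317, 323, 331, 344, 345, 351 → median = 317
|x − 317|: 0, 6, 28, 21, 14, 82, 39, 34, 27, 83, 6
Sorted deviations: 0, 6, 6, 14, 21, 27, 28, 34, 39, 82, 83 → MAD = 27

27 ms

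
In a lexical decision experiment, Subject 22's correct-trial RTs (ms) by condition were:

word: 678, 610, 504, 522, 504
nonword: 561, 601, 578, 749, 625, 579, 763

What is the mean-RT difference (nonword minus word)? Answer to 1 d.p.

M(word) = 2818/5 = 563.600
M(nonword) = 4456/7 = 636.571
Difference = 636.571 − 563.600 = 72.971 ms

73.0 ms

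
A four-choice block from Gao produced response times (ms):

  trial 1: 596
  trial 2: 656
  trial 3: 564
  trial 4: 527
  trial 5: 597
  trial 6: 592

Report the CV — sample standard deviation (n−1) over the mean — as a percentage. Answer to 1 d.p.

n = 6, Σ = 3532, M = 588.6667
Σ(x−M)² = 9079.333; s = √(9079.333/5) = 42.6130
CV = 42.6130 / 588.6667 = 0.07239 = 7.239%

7.2%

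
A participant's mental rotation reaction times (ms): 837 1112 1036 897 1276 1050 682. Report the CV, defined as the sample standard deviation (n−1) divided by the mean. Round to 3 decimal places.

n = 7, Σ = 6890, M = 984.2857
Σ(x−M)² = 229089.429; s = √(229089.429/6) = 195.4011
CV = 195.4011 / 984.2857 = 0.19852

0.199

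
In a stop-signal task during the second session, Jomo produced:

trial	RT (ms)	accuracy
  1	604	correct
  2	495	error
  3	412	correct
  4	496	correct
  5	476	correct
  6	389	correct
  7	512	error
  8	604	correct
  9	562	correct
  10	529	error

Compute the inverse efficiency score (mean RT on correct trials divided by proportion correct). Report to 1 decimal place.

723.1 ms

Correct trials (n=7): 604, 412, 496, 476, 389, 604, 562
Mean correct RT = 3543/7 = 506.1429 ms
Proportion correct = 7/10
IES = 506.1429 / (7/10) = 723.061 ms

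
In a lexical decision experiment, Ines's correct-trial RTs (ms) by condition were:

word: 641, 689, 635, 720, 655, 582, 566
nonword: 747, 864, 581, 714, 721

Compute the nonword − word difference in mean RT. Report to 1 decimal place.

84.3 ms

M(word) = 4488/7 = 641.143
M(nonword) = 3627/5 = 725.400
Difference = 725.400 − 641.143 = 84.257 ms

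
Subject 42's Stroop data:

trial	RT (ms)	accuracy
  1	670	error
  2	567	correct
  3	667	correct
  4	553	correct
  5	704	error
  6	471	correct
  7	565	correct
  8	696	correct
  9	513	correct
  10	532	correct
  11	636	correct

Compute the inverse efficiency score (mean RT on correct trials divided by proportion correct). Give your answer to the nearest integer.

Correct trials (n=9): 567, 667, 553, 471, 565, 696, 513, 532, 636
Mean correct RT = 5200/9 = 577.7778 ms
Proportion correct = 9/11
IES = 577.7778 / (9/11) = 706.173 ms

706 ms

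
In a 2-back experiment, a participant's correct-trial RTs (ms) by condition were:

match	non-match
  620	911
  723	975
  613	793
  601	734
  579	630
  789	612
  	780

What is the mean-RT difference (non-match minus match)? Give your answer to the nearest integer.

M(match) = 3925/6 = 654.167
M(non-match) = 5435/7 = 776.429
Difference = 776.429 − 654.167 = 122.262 ms

122 ms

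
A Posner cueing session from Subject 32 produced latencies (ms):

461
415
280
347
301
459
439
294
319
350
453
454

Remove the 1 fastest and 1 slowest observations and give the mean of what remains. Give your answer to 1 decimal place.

383.1 ms

Sorted: 280, 294, 301, 319, 347, 350, 415, 439, 453, 454, 459, 461
Drop lowest 1 (280) and highest 1 (461)
Remaining (n=10): Σ = 3831, mean = 3831/10 = 383.100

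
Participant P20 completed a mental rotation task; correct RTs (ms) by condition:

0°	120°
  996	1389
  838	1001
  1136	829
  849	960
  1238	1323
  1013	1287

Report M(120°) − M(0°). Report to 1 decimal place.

M(0°) = 6070/6 = 1011.667
M(120°) = 6789/6 = 1131.500
Difference = 1131.500 − 1011.667 = 119.833 ms

119.8 ms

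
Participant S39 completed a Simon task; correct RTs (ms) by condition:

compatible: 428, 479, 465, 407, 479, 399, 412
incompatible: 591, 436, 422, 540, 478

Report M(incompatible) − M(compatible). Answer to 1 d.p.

55.0 ms

M(compatible) = 3069/7 = 438.429
M(incompatible) = 2467/5 = 493.400
Difference = 493.400 − 438.429 = 54.971 ms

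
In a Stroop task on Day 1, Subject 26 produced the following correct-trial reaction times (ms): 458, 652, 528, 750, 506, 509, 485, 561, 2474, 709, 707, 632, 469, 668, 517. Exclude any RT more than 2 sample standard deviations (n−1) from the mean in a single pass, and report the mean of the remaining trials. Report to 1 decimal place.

n = 15, ΣRT = 10625, M = 708.333
Σ(x−M)² = 3471277.33; s = √(3471277.33/14) = 497.944
Cutoffs: 708.333 ± 2·497.944 → [-287.6, 1704.2]
Outside: 2474 → excluded.
Retained (n=14): Σ = 8151, mean = 8151/14 = 582.214

582.2 ms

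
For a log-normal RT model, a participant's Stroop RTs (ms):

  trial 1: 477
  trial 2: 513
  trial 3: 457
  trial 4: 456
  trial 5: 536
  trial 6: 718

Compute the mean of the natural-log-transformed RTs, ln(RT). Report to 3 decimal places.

ln(RT): 6.1675, 6.2403, 6.1247, 6.1225, 6.2841, 6.5765
Σ ln(RT) = 37.5156
Mean = 37.5156/6 = 6.25260

6.253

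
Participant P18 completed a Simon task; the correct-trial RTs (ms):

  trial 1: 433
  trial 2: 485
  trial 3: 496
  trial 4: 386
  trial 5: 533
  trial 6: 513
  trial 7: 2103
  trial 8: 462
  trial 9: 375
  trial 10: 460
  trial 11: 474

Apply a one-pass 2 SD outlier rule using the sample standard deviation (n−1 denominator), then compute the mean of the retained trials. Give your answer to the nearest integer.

462 ms

n = 11, ΣRT = 6720, M = 610.909
Σ(x−M)² = 2472628.91; s = √(2472628.91/10) = 497.255
Cutoffs: 610.909 ± 2·497.255 → [-383.6, 1605.4]
Outside: 2103 → excluded.
Retained (n=10): Σ = 4617, mean = 4617/10 = 461.700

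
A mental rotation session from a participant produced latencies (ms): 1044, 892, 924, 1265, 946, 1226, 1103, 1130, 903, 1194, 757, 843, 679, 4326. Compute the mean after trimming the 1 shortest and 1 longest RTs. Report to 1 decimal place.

1018.9 ms

Sorted: 679, 757, 843, 892, 903, 924, 946, 1044, 1103, 1130, 1194, 1226, 1265, 4326
Drop lowest 1 (679) and highest 1 (4326)
Remaining (n=12): Σ = 12227, mean = 12227/12 = 1018.917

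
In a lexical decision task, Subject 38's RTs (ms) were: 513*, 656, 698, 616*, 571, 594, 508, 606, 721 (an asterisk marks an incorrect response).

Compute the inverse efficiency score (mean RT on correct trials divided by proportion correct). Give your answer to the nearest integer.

800 ms

Correct trials (n=7): 656, 698, 571, 594, 508, 606, 721
Mean correct RT = 4354/7 = 622.0000 ms
Proportion correct = 7/9
IES = 622.0000 / (7/9) = 799.714 ms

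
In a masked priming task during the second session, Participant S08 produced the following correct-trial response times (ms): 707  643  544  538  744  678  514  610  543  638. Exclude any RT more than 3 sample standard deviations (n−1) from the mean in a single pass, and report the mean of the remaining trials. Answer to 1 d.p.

615.9 ms

n = 10, ΣRT = 6159, M = 615.900
Σ(x−M)² = 56758.90; s = √(56758.90/9) = 79.414
Cutoffs: 615.900 ± 3·79.414 → [377.7, 854.1]
No RTs fall outside the cutoffs; all 10 retained. Mean = 6159/10 = 615.900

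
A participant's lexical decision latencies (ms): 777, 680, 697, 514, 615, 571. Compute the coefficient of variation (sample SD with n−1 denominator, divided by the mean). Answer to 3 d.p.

0.147

n = 6, Σ = 3854, M = 642.3333
Σ(x−M)² = 44847.333; s = √(44847.333/5) = 94.7073
CV = 94.7073 / 642.3333 = 0.14744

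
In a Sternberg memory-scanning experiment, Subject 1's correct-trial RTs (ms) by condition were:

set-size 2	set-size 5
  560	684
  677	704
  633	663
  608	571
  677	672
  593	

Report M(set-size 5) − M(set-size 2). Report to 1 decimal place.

34.1 ms

M(set-size 2) = 3748/6 = 624.667
M(set-size 5) = 3294/5 = 658.800
Difference = 658.800 − 624.667 = 34.133 ms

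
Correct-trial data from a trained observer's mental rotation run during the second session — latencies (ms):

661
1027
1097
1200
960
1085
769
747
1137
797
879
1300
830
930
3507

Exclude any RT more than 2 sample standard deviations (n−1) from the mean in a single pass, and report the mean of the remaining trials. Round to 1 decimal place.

n = 15, ΣRT = 16926, M = 1128.400
Σ(x−M)² = 6527423.60; s = √(6527423.60/14) = 682.821
Cutoffs: 1128.400 ± 2·682.821 → [-237.2, 2494.0]
Outside: 3507 → excluded.
Retained (n=14): Σ = 13419, mean = 13419/14 = 958.500

958.5 ms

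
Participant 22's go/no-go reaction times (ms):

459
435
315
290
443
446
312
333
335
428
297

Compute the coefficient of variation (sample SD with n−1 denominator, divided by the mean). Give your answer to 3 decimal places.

0.185

n = 11, Σ = 4093, M = 372.0909
Σ(x−M)² = 47278.909; s = √(47278.909/10) = 68.7597
CV = 68.7597 / 372.0909 = 0.18479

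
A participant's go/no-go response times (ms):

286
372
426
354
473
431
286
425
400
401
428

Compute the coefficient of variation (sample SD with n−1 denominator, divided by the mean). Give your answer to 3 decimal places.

0.154

n = 11, Σ = 4282, M = 389.2727
Σ(x−M)² = 36002.182; s = √(36002.182/10) = 60.0018
CV = 60.0018 / 389.2727 = 0.15414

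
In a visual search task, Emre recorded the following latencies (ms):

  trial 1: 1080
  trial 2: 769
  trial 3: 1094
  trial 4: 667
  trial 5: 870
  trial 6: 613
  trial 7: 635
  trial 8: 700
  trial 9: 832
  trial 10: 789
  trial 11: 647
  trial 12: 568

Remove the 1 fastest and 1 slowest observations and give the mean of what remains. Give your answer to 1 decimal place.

Sorted: 568, 613, 635, 647, 667, 700, 769, 789, 832, 870, 1080, 1094
Drop lowest 1 (568) and highest 1 (1094)
Remaining (n=10): Σ = 7602, mean = 7602/10 = 760.200

760.2 ms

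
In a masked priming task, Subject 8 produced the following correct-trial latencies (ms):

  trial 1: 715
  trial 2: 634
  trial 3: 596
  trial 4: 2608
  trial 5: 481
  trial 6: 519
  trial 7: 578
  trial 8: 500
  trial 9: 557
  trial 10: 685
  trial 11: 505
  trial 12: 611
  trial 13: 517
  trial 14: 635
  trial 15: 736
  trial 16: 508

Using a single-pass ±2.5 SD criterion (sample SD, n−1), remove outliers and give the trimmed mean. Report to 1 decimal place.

585.1 ms

n = 16, ΣRT = 11385, M = 711.562
Σ(x−M)² = 3931821.94; s = √(3931821.94/15) = 511.978
Cutoffs: 711.562 ± 2.5·511.978 → [-568.4, 1991.5]
Outside: 2608 → excluded.
Retained (n=15): Σ = 8777, mean = 8777/15 = 585.133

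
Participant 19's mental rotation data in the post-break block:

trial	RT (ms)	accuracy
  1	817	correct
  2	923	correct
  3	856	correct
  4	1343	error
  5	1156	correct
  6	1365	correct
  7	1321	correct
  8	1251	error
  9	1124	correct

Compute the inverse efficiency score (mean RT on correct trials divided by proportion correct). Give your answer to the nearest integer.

1389 ms

Correct trials (n=7): 817, 923, 856, 1156, 1365, 1321, 1124
Mean correct RT = 7562/7 = 1080.2857 ms
Proportion correct = 7/9
IES = 1080.2857 / (7/9) = 1388.939 ms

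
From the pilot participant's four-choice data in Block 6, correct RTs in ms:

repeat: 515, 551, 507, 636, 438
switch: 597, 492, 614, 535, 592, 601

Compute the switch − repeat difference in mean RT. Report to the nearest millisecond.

M(repeat) = 2647/5 = 529.400
M(switch) = 3431/6 = 571.833
Difference = 571.833 − 529.400 = 42.433 ms

42 ms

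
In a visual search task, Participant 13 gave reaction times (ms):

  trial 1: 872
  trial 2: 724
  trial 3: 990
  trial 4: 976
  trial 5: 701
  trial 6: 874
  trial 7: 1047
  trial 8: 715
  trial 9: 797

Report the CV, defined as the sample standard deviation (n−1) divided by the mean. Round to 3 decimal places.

0.151

n = 9, Σ = 7696, M = 855.1111
Σ(x−M)² = 134220.889; s = √(134220.889/8) = 129.5284
CV = 129.5284 / 855.1111 = 0.15148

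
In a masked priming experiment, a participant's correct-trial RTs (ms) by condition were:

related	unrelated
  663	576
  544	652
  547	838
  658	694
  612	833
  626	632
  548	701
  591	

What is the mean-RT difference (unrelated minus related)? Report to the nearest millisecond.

105 ms

M(related) = 4789/8 = 598.625
M(unrelated) = 4926/7 = 703.714
Difference = 703.714 − 598.625 = 105.089 ms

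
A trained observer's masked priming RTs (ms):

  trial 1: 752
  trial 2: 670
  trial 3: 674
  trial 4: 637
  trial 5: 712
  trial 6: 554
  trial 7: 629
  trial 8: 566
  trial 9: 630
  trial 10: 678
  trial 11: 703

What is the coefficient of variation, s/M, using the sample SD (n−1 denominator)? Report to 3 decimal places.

n = 11, Σ = 7205, M = 655.0000
Σ(x−M)² = 35824.000; s = √(35824.000/10) = 59.8532
CV = 59.8532 / 655.0000 = 0.09138

0.091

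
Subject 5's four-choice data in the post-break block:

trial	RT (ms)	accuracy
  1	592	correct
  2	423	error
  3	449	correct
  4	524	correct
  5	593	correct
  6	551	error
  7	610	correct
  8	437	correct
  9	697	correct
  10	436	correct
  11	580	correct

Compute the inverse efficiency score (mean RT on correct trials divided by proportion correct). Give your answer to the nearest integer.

668 ms

Correct trials (n=9): 592, 449, 524, 593, 610, 437, 697, 436, 580
Mean correct RT = 4918/9 = 546.4444 ms
Proportion correct = 9/11
IES = 546.4444 / (9/11) = 667.877 ms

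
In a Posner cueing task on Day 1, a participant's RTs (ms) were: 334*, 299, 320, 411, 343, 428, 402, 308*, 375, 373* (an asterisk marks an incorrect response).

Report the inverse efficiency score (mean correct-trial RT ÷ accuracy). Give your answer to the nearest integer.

526 ms

Correct trials (n=7): 299, 320, 411, 343, 428, 402, 375
Mean correct RT = 2578/7 = 368.2857 ms
Proportion correct = 7/10
IES = 368.2857 / (7/10) = 526.122 ms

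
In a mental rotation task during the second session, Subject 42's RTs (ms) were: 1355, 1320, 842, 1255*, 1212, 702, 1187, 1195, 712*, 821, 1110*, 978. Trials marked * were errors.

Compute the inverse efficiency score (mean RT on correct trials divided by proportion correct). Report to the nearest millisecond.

Correct trials (n=9): 1355, 1320, 842, 1212, 702, 1187, 1195, 821, 978
Mean correct RT = 9612/9 = 1068.0000 ms
Proportion correct = 9/12
IES = 1068.0000 / (9/12) = 1424.000 ms

1424 ms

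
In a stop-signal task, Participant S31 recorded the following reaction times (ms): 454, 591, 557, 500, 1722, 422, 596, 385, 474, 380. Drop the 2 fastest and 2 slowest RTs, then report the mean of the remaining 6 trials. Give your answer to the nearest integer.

Sorted: 380, 385, 422, 454, 474, 500, 557, 591, 596, 1722
Drop lowest 2 (380, 385) and highest 2 (596, 1722)
Remaining (n=6): Σ = 2998, mean = 2998/6 = 499.667

500 ms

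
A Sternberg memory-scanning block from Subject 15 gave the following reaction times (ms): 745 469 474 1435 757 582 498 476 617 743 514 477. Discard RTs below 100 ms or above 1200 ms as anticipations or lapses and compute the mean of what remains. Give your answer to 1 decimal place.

577.5 ms

Excluded: 1435
Retained (n=11): Σ = 6352
Mean = 6352/11 = 577.4545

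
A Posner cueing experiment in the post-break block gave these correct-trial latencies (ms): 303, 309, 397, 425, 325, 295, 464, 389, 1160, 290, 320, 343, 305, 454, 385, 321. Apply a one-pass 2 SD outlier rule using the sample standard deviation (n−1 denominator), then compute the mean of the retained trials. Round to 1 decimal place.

n = 16, ΣRT = 6485, M = 405.312
Σ(x−M)² = 656495.44; s = √(656495.44/15) = 209.204
Cutoffs: 405.312 ± 2·209.204 → [-13.1, 823.7]
Outside: 1160 → excluded.
Retained (n=15): Σ = 5325, mean = 5325/15 = 355.000

355.0 ms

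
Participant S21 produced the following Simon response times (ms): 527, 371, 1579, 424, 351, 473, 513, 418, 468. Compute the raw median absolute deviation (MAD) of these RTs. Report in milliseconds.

50 ms

Sorted: 351, 371, 418, 424, 468, 473, 513, 527, 1579 → median = 468
|x − 468|: 59, 97, 1111, 44, 117, 5, 45, 50, 0
Sorted deviations: 0, 5, 44, 45, 50, 59, 97, 117, 1111 → MAD = 50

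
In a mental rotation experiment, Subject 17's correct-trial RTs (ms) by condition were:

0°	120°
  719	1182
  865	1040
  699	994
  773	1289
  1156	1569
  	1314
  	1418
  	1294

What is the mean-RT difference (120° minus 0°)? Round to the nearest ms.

M(0°) = 4212/5 = 842.400
M(120°) = 10100/8 = 1262.500
Difference = 1262.500 − 842.400 = 420.100 ms

420 ms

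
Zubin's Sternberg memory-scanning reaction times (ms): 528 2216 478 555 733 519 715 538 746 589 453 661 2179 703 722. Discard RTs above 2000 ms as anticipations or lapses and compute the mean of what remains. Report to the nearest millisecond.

611 ms

Excluded: 2179, 2216
Retained (n=13): Σ = 7940
Mean = 7940/13 = 610.7692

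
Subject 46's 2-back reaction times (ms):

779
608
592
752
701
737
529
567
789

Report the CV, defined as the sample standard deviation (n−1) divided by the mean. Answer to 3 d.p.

n = 9, Σ = 6054, M = 672.6667
Σ(x−M)² = 78570.000; s = √(78570.000/8) = 99.1022
CV = 99.1022 / 672.6667 = 0.14733

0.147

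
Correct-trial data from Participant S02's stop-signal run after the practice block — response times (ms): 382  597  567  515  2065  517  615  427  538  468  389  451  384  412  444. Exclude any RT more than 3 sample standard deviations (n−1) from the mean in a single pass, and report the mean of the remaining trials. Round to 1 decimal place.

479.0 ms

n = 15, ΣRT = 8771, M = 584.733
Σ(x−M)² = 2429944.93; s = √(2429944.93/14) = 416.614
Cutoffs: 584.733 ± 3·416.614 → [-665.1, 1834.6]
Outside: 2065 → excluded.
Retained (n=14): Σ = 6706, mean = 6706/14 = 479.000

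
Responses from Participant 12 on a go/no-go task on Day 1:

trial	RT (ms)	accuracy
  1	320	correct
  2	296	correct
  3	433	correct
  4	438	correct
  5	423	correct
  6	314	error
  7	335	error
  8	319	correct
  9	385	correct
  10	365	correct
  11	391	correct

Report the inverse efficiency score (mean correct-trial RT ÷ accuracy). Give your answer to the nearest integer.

458 ms

Correct trials (n=9): 320, 296, 433, 438, 423, 319, 385, 365, 391
Mean correct RT = 3370/9 = 374.4444 ms
Proportion correct = 9/11
IES = 374.4444 / (9/11) = 457.654 ms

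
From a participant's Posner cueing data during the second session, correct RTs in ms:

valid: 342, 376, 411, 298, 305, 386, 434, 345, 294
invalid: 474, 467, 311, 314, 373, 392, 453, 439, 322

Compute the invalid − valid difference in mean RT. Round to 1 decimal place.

M(valid) = 3191/9 = 354.556
M(invalid) = 3545/9 = 393.889
Difference = 393.889 − 354.556 = 39.333 ms

39.3 ms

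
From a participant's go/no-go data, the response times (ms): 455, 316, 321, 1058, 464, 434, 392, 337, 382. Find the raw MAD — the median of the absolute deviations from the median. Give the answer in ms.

Sorted: 316, 321, 337, 382, 392, 434, 455, 464, 1058 → median = 392
|x − 392|: 63, 76, 71, 666, 72, 42, 0, 55, 10
Sorted deviations: 0, 10, 42, 55, 63, 71, 72, 76, 666 → MAD = 63

63 ms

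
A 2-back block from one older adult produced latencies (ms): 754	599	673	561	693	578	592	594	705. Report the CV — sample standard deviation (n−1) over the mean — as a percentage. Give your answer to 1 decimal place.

10.7%

n = 9, Σ = 5749, M = 638.7778
Σ(x−M)² = 37291.556; s = √(37291.556/8) = 68.2748
CV = 68.2748 / 638.7778 = 0.10688 = 10.688%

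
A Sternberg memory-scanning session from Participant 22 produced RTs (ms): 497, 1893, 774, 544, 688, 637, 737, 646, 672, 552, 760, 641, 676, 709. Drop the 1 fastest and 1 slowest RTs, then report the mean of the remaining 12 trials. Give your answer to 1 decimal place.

669.7 ms

Sorted: 497, 544, 552, 637, 641, 646, 672, 676, 688, 709, 737, 760, 774, 1893
Drop lowest 1 (497) and highest 1 (1893)
Remaining (n=12): Σ = 8036, mean = 8036/12 = 669.667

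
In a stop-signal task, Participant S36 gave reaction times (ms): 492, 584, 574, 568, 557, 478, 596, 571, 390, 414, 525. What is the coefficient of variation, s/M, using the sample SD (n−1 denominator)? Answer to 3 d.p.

n = 11, Σ = 5749, M = 522.6364
Σ(x−M)² = 49694.545; s = √(49694.545/10) = 70.4944
CV = 70.4944 / 522.6364 = 0.13488

0.135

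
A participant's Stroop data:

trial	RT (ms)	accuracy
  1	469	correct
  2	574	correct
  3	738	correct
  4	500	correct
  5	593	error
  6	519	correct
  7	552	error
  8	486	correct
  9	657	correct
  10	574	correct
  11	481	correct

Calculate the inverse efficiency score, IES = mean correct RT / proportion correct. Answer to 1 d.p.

678.7 ms

Correct trials (n=9): 469, 574, 738, 500, 519, 486, 657, 574, 481
Mean correct RT = 4998/9 = 555.3333 ms
Proportion correct = 9/11
IES = 555.3333 / (9/11) = 678.741 ms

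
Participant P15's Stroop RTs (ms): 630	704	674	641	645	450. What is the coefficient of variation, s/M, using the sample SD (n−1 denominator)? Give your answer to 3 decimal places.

0.143

n = 6, Σ = 3744, M = 624.0000
Σ(x−M)² = 39942.000; s = √(39942.000/5) = 89.3778
CV = 89.3778 / 624.0000 = 0.14323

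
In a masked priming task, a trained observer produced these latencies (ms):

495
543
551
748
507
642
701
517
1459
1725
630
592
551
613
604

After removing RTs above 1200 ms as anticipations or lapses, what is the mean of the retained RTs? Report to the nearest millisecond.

Excluded: 1459, 1725
Retained (n=13): Σ = 7694
Mean = 7694/13 = 591.8462

592 ms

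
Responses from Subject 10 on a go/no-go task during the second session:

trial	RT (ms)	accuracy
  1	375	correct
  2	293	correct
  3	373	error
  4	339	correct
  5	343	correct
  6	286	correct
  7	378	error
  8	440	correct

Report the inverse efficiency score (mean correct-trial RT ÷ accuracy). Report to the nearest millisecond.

461 ms

Correct trials (n=6): 375, 293, 339, 343, 286, 440
Mean correct RT = 2076/6 = 346.0000 ms
Proportion correct = 6/8
IES = 346.0000 / (6/8) = 461.333 ms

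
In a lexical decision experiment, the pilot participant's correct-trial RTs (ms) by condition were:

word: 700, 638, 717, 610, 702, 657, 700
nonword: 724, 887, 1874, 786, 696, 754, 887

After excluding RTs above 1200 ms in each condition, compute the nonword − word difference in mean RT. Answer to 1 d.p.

114.1 ms

nonword: exclude 1874
M(word) = 4724/7 = 674.857
M(nonword) = 4734/6 = 789.000
Difference = 789.000 − 674.857 = 114.143 ms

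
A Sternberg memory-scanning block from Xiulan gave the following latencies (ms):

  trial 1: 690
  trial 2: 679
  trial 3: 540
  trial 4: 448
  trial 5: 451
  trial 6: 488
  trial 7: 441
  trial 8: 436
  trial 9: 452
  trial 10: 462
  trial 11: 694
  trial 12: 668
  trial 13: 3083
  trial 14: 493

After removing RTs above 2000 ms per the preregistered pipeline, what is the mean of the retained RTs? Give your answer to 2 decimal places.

534.00 ms

Excluded: 3083
Retained (n=13): Σ = 6942
Mean = 6942/13 = 534.0000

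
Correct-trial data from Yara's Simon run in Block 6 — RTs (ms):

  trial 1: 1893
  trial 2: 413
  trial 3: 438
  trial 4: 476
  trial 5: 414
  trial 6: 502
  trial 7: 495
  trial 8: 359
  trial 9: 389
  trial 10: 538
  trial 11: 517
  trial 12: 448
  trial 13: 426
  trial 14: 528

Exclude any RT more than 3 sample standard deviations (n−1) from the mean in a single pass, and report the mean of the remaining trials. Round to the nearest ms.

457 ms

n = 14, ΣRT = 7836, M = 559.714
Σ(x−M)² = 1952840.86; s = √(1952840.86/13) = 387.580
Cutoffs: 559.714 ± 3·387.580 → [-603.0, 1722.5]
Outside: 1893 → excluded.
Retained (n=13): Σ = 5943, mean = 5943/13 = 457.154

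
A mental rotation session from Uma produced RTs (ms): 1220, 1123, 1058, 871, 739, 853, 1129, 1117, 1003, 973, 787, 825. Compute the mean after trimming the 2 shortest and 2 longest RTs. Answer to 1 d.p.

977.9 ms

Sorted: 739, 787, 825, 853, 871, 973, 1003, 1058, 1117, 1123, 1129, 1220
Drop lowest 2 (739, 787) and highest 2 (1129, 1220)
Remaining (n=8): Σ = 7823, mean = 7823/8 = 977.875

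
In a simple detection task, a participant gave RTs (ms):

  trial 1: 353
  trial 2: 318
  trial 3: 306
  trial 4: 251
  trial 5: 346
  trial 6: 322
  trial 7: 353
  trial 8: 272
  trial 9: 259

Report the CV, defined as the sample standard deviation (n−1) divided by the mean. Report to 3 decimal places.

n = 9, Σ = 2780, M = 308.8889
Σ(x−M)² = 12732.889; s = √(12732.889/8) = 39.8950
CV = 39.8950 / 308.8889 = 0.12916

0.129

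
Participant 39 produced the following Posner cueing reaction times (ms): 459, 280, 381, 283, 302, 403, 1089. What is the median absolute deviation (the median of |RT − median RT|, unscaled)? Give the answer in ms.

79 ms

Sorted: 280, 283, 302, 381, 403, 459, 1089 → median = 381
|x − 381|: 78, 101, 0, 98, 79, 22, 708
Sorted deviations: 0, 22, 78, 79, 98, 101, 708 → MAD = 79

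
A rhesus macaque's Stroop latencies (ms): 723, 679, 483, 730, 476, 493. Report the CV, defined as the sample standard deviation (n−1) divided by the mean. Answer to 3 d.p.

0.210

n = 6, Σ = 3584, M = 597.3333
Σ(x−M)² = 78741.333; s = √(78741.333/5) = 125.4921
CV = 125.4921 / 597.3333 = 0.21009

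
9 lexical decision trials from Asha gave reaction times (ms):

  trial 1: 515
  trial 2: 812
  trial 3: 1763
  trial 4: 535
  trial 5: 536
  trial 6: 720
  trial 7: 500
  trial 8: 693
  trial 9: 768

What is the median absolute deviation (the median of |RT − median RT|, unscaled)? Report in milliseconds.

157 ms

Sorted: 500, 515, 535, 536, 693, 720, 768, 812, 1763 → median = 693
|x − 693|: 178, 119, 1070, 158, 157, 27, 193, 0, 75
Sorted deviations: 0, 27, 75, 119, 157, 158, 178, 193, 1070 → MAD = 157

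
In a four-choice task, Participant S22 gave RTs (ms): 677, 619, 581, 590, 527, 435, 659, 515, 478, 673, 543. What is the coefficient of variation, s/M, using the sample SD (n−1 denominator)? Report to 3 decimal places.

0.141

n = 11, Σ = 6297, M = 572.4545
Σ(x−M)² = 65126.727; s = √(65126.727/10) = 80.7011
CV = 80.7011 / 572.4545 = 0.14097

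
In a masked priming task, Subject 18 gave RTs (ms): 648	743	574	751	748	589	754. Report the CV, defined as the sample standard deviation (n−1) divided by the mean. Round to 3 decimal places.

0.118

n = 7, Σ = 4807, M = 686.7143
Σ(x−M)² = 39335.429; s = √(39335.429/6) = 80.9685
CV = 80.9685 / 686.7143 = 0.11791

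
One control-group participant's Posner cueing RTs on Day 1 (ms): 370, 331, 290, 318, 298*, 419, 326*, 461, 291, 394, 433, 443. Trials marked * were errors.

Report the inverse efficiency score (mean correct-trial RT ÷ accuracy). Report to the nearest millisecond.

Correct trials (n=10): 370, 331, 290, 318, 419, 461, 291, 394, 433, 443
Mean correct RT = 3750/10 = 375.0000 ms
Proportion correct = 10/12
IES = 375.0000 / (10/12) = 450.000 ms

450 ms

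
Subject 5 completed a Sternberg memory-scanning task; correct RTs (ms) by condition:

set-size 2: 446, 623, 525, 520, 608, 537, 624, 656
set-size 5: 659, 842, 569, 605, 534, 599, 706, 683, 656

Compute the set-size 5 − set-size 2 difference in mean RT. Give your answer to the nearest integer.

M(set-size 2) = 4539/8 = 567.375
M(set-size 5) = 5853/9 = 650.333
Difference = 650.333 − 567.375 = 82.958 ms

83 ms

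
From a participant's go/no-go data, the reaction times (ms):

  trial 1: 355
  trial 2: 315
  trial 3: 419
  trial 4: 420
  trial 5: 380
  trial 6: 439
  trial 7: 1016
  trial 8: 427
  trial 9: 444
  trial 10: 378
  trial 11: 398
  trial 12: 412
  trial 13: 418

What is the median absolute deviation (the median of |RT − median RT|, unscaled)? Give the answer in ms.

Sorted: 315, 355, 378, 380, 398, 412, 418, 419, 420, 427, 439, 444, 1016 → median = 418
|x − 418|: 63, 103, 1, 2, 38, 21, 598, 9, 26, 40, 20, 6, 0
Sorted deviations: 0, 1, 2, 6, 9, 20, 21, 26, 38, 40, 63, 103, 598 → MAD = 21

21 ms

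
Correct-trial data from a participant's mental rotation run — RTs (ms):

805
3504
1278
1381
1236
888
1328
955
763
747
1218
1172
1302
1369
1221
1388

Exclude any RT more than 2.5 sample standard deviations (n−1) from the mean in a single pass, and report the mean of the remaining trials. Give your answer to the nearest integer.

n = 16, ΣRT = 20555, M = 1284.688
Σ(x−M)² = 6035619.44; s = √(6035619.44/15) = 634.330
Cutoffs: 1284.688 ± 2.5·634.330 → [-301.1, 2870.5]
Outside: 3504 → excluded.
Retained (n=15): Σ = 17051, mean = 17051/15 = 1136.733

1137 ms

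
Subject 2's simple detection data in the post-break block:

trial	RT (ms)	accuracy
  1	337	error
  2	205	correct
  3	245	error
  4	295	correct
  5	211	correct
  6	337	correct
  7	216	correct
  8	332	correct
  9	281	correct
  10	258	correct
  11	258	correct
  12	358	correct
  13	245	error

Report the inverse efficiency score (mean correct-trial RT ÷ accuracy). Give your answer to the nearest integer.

358 ms

Correct trials (n=10): 205, 295, 211, 337, 216, 332, 281, 258, 258, 358
Mean correct RT = 2751/10 = 275.1000 ms
Proportion correct = 10/13
IES = 275.1000 / (10/13) = 357.630 ms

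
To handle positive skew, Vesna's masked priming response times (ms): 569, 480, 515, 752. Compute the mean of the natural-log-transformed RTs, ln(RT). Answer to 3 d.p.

6.346

ln(RT): 6.3439, 6.1738, 6.2442, 6.6227
Σ ln(RT) = 25.3846
Mean = 25.3846/4 = 6.34614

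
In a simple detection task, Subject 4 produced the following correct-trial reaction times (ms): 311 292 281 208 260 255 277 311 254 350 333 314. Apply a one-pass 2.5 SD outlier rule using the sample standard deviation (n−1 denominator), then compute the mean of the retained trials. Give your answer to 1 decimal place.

287.2 ms

n = 12, ΣRT = 3446, M = 287.167
Σ(x−M)² = 17209.67; s = √(17209.67/11) = 39.554
Cutoffs: 287.167 ± 2.5·39.554 → [188.3, 386.1]
No RTs fall outside the cutoffs; all 12 retained. Mean = 3446/12 = 287.167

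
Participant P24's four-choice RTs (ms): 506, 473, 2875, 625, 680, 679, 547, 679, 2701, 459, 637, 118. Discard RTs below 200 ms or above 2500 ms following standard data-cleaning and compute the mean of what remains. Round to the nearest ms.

587 ms

Excluded: 118, 2701, 2875
Retained (n=9): Σ = 5285
Mean = 5285/9 = 587.2222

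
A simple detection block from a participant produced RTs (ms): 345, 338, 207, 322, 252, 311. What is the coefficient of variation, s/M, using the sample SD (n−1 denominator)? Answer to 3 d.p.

n = 6, Σ = 1775, M = 295.8333
Σ(x−M)² = 14922.833; s = √(14922.833/5) = 54.6312
CV = 54.6312 / 295.8333 = 0.18467

0.185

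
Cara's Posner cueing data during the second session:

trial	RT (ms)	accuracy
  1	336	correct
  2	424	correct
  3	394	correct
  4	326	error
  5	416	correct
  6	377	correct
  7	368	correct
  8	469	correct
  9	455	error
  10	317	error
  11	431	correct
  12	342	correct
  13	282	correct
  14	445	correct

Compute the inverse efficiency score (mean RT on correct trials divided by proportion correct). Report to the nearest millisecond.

496 ms

Correct trials (n=11): 336, 424, 394, 416, 377, 368, 469, 431, 342, 282, 445
Mean correct RT = 4284/11 = 389.4545 ms
Proportion correct = 11/14
IES = 389.4545 / (11/14) = 495.669 ms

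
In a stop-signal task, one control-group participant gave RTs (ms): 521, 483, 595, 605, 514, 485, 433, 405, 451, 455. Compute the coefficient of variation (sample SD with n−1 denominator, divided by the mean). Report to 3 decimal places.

0.133

n = 10, Σ = 4947, M = 494.7000
Σ(x−M)² = 38860.100; s = √(38860.100/9) = 65.7099
CV = 65.7099 / 494.7000 = 0.13283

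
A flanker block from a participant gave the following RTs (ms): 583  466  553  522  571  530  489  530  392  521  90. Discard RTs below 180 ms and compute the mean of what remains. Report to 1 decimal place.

Excluded: 90
Retained (n=10): Σ = 5157
Mean = 5157/10 = 515.7000

515.7 ms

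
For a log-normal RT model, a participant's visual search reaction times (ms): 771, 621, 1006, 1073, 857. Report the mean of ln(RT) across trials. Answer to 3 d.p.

6.745

ln(RT): 6.6477, 6.4313, 6.9137, 6.9782, 6.7534
Σ ln(RT) = 33.7244
Mean = 33.7244/5 = 6.74488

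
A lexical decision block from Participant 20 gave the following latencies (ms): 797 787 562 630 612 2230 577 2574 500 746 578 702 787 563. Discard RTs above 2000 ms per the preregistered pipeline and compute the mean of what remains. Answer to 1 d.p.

653.4 ms

Excluded: 2230, 2574
Retained (n=12): Σ = 7841
Mean = 7841/12 = 653.4167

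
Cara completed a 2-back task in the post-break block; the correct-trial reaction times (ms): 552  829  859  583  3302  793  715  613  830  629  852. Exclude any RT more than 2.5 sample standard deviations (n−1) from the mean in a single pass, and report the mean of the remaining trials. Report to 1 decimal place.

n = 11, ΣRT = 10557, M = 959.727
Σ(x−M)² = 6167366.18; s = √(6167366.18/10) = 785.326
Cutoffs: 959.727 ± 2.5·785.326 → [-1003.6, 2923.0]
Outside: 3302 → excluded.
Retained (n=10): Σ = 7255, mean = 7255/10 = 725.500

725.5 ms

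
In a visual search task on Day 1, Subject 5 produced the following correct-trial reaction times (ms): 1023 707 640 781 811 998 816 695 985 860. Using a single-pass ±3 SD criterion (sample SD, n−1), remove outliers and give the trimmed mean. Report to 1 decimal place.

n = 10, ΣRT = 8316, M = 831.600
Σ(x−M)² = 162784.40; s = √(162784.40/9) = 134.488
Cutoffs: 831.600 ± 3·134.488 → [428.1, 1235.1]
No RTs fall outside the cutoffs; all 10 retained. Mean = 8316/10 = 831.600

831.6 ms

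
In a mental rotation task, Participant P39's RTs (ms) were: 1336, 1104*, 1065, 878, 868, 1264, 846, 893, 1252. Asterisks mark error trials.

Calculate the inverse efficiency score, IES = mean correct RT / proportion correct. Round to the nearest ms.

Correct trials (n=8): 1336, 1065, 878, 868, 1264, 846, 893, 1252
Mean correct RT = 8402/8 = 1050.2500 ms
Proportion correct = 8/9
IES = 1050.2500 / (8/9) = 1181.531 ms

1182 ms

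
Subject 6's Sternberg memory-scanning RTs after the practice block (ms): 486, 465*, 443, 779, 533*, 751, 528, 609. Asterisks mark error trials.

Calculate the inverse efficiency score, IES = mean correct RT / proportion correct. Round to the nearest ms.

799 ms

Correct trials (n=6): 486, 443, 779, 751, 528, 609
Mean correct RT = 3596/6 = 599.3333 ms
Proportion correct = 6/8
IES = 599.3333 / (6/8) = 799.111 ms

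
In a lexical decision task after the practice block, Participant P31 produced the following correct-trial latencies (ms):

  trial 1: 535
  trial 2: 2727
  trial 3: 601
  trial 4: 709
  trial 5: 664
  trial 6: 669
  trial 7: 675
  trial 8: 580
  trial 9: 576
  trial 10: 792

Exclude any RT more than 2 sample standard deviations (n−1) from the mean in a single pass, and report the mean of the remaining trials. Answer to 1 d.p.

644.6 ms

n = 10, ΣRT = 8528, M = 852.800
Σ(x−M)² = 3953479.60; s = √(3953479.60/9) = 662.779
Cutoffs: 852.800 ± 2·662.779 → [-472.8, 2178.4]
Outside: 2727 → excluded.
Retained (n=9): Σ = 5801, mean = 5801/9 = 644.556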